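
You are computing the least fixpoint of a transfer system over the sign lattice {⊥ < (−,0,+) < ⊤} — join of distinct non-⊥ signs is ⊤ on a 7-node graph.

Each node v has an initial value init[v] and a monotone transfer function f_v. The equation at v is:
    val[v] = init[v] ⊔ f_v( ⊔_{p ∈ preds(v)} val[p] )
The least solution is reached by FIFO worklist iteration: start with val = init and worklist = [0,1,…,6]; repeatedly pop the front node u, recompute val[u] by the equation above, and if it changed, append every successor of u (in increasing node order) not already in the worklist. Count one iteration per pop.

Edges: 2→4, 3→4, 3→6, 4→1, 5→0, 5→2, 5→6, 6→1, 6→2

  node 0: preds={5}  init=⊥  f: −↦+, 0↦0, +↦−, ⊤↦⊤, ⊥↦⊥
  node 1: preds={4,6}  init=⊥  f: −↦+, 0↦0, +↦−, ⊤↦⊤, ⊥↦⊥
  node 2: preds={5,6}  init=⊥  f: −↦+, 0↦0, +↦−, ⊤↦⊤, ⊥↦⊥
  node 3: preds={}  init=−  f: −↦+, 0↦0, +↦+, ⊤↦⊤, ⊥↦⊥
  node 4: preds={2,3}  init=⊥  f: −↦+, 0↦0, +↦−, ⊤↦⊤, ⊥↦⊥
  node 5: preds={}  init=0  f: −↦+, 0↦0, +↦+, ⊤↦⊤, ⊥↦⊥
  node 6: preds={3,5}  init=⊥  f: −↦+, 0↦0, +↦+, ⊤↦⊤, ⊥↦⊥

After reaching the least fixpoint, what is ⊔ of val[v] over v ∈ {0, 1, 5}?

Trace (10 dequeues):
  [1] u=0 | in 0 | out 0 | prev ⊥ | push {}
  [2] u=1 | in ⊥ | out ⊥ | ==
  [3] u=2 | in 0 | out 0 | prev ⊥ | push {}
  [4] u=3 | in ⊥ | out − | ==
  [5] u=4 | in ⊤ | out ⊤ | prev ⊥ | push {1}
  [6] u=5 | in ⊥ | out 0 | ==
  [7] u=6 | in ⊤ | out ⊤ | prev ⊥ | push {2}
  [8] u=1 | in ⊤ | out ⊤ | prev ⊥ | push {}
  [9] u=2 | in ⊤ | out ⊤ | prev 0 | push {4}
  [10] u=4 | in ⊤ | out ⊤ | ==

Converged values:
  [0] 0
  [1] ⊤
  [2] ⊤
  [3] −
  [4] ⊤
  [5] 0
  [6] ⊤

⊤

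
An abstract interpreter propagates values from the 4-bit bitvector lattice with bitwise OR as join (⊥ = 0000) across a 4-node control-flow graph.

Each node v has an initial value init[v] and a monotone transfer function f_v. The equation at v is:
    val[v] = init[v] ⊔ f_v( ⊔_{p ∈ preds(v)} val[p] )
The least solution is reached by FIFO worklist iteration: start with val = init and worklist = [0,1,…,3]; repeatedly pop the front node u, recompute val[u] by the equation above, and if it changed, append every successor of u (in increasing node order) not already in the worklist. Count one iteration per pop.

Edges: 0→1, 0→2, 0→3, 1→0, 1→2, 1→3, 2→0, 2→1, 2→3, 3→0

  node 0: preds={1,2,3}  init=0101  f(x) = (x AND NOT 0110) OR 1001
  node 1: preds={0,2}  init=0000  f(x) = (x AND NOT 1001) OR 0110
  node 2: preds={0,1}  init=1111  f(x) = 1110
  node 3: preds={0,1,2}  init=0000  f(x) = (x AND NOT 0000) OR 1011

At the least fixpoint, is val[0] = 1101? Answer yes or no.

Iteration log — 5 steps:
  step 1. node 0  ⊔preds=1111  new=1101  old=0101  +wl: 
  step 2. node 1  ⊔preds=1111  new=0110  old=0000  +wl: 0
  step 3. node 2  ⊔preds=1111  new=1111  stable
  step 4. node 3  ⊔preds=1111  new=1111  old=0000  +wl: 
  step 5. node 0  ⊔preds=1111  new=1101  stable

Least fixpoint reached:
  node 0: 1101
  node 1: 0110
  node 2: 1111
  node 3: 1111

yes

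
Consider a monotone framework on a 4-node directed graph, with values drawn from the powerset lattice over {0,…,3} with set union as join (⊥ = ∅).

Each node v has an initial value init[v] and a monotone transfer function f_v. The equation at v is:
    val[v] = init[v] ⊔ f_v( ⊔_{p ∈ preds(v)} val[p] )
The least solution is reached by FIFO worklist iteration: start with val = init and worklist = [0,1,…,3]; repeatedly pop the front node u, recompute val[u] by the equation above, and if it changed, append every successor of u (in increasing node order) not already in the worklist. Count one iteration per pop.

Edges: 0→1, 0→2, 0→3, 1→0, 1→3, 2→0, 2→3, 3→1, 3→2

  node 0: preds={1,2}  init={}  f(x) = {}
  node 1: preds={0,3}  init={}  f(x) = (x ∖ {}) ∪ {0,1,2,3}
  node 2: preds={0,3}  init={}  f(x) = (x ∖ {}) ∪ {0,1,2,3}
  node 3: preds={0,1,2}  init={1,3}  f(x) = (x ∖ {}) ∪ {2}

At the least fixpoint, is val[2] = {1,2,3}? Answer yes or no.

no

Worklist (7 pops):
  #1 pop 0: in={} → {} (no change)
  #2 pop 1: in={1,3} → {0,1,2,3} (was {}); enqueue [0]
  #3 pop 2: in={1,3} → {0,1,2,3} (was {}); enqueue []
  #4 pop 3: in={0,1,2,3} → {0,1,2,3} (was {1,3}); enqueue [1,2]
  #5 pop 0: in={0,1,2,3} → {} (no change)
  #6 pop 1: in={0,1,2,3} → {0,1,2,3} (no change)
  #7 pop 2: in={0,1,2,3} → {0,1,2,3} (no change)

Fixpoint:
  val[0] = {}
  val[1] = {0,1,2,3}
  val[2] = {0,1,2,3}
  val[3] = {0,1,2,3}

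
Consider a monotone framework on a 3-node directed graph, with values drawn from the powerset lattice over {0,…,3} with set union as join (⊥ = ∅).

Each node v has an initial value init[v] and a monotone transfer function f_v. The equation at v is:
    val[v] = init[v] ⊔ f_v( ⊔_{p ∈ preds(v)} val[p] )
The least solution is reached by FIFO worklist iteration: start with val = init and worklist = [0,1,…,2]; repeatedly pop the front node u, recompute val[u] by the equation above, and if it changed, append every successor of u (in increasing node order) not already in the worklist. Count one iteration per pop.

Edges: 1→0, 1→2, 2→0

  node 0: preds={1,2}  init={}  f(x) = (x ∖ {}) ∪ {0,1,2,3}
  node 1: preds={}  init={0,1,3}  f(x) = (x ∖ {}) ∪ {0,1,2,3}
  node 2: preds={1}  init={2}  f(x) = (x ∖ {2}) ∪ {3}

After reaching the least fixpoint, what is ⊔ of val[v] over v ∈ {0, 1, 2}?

Worklist (4 pops):
  #1 pop 0: in={0,1,2,3} → {0,1,2,3} (was {}); enqueue []
  #2 pop 1: in={} → {0,1,2,3} (was {0,1,3}); enqueue [0]
  #3 pop 2: in={0,1,2,3} → {0,1,2,3} (was {2}); enqueue []
  #4 pop 0: in={0,1,2,3} → {0,1,2,3} (no change)

Fixpoint:
  val[0] = {0,1,2,3}
  val[1] = {0,1,2,3}
  val[2] = {0,1,2,3}

{0,1,2,3}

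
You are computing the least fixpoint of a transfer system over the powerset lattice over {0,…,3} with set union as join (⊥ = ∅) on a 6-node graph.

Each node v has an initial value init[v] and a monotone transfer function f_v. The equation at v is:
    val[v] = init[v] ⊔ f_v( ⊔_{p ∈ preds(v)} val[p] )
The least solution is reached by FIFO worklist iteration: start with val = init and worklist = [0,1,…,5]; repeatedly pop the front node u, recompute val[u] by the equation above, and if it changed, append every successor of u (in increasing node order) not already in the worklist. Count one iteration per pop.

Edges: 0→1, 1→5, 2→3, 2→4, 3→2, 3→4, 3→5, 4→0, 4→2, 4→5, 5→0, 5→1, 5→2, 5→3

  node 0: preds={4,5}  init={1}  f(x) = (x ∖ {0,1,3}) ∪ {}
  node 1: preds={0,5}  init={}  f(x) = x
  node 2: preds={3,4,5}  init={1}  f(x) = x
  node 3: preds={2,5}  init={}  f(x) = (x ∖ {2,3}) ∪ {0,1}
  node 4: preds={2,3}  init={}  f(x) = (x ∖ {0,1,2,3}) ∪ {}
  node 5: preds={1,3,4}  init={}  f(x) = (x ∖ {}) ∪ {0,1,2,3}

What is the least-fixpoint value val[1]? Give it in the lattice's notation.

{0,1,2,3}

Iteration log — 12 steps:
  step 1. node 0  ⊔preds={}  new={1}  stable
  step 2. node 1  ⊔preds={1}  new={1}  old={}  +wl: 
  step 3. node 2  ⊔preds={}  new={1}  stable
  step 4. node 3  ⊔preds={1}  new={0,1}  old={}  +wl: 2
  step 5. node 4  ⊔preds={0,1}  new={}  stable
  step 6. node 5  ⊔preds={0,1}  new={0,1,2,3}  old={}  +wl: 0,1,3
  step 7. node 2  ⊔preds={0,1,2,3}  new={0,1,2,3}  old={1}  +wl: 4
  step 8. node 0  ⊔preds={0,1,2,3}  new={1,2}  old={1}  +wl: 
  step 9. node 1  ⊔preds={0,1,2,3}  new={0,1,2,3}  old={1}  +wl: 5
  step 10. node 3  ⊔preds={0,1,2,3}  new={0,1}  stable
  step 11. node 4  ⊔preds={0,1,2,3}  new={}  stable
  step 12. node 5  ⊔preds={0,1,2,3}  new={0,1,2,3}  stable

Least fixpoint reached:
  node 0: {1,2}
  node 1: {0,1,2,3}
  node 2: {0,1,2,3}
  node 3: {0,1}
  node 4: {}
  node 5: {0,1,2,3}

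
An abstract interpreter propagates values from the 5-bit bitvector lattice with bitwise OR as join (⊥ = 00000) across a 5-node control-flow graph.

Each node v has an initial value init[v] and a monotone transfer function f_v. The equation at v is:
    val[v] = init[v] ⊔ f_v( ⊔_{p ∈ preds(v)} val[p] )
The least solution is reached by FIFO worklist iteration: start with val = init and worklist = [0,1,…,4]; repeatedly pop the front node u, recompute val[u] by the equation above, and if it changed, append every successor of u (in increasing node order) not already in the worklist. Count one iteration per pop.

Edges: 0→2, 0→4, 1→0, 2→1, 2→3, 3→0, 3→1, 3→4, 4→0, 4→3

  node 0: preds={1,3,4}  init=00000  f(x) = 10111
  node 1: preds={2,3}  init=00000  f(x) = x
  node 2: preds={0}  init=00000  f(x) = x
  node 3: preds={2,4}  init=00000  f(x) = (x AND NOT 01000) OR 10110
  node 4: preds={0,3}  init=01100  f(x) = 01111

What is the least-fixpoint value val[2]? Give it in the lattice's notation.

Trace (8 dequeues):
  [1] u=0 | in 01100 | out 10111 | prev 00000 | push {}
  [2] u=1 | in 00000 | out 00000 | ==
  [3] u=2 | in 10111 | out 10111 | prev 00000 | push {1}
  [4] u=3 | in 11111 | out 10111 | prev 00000 | push {0}
  [5] u=4 | in 10111 | out 01111 | prev 01100 | push {3}
  [6] u=1 | in 10111 | out 10111 | prev 00000 | push {}
  [7] u=0 | in 11111 | out 10111 | ==
  [8] u=3 | in 11111 | out 10111 | ==

Converged values:
  [0] 10111
  [1] 10111
  [2] 10111
  [3] 10111
  [4] 01111

10111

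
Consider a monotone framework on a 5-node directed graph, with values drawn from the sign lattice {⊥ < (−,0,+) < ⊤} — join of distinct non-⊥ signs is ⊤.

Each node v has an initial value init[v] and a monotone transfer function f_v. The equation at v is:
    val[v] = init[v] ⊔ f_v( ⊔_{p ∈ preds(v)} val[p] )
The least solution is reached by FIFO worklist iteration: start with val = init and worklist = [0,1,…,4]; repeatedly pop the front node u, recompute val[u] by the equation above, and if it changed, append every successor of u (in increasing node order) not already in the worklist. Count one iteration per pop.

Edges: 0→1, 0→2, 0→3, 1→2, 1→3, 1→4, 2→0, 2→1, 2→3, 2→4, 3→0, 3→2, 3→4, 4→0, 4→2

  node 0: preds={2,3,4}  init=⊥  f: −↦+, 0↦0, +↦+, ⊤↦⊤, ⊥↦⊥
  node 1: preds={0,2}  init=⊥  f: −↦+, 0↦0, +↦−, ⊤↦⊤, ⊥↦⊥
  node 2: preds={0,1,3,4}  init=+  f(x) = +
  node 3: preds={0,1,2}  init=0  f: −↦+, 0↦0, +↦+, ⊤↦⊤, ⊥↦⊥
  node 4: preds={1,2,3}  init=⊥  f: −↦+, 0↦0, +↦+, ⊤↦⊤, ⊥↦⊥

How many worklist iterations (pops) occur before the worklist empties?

7

Worklist (7 pops):
  #1 pop 0: in=⊤ → ⊤ (was ⊥); enqueue []
  #2 pop 1: in=⊤ → ⊤ (was ⊥); enqueue []
  #3 pop 2: in=⊤ → + (no change)
  #4 pop 3: in=⊤ → ⊤ (was 0); enqueue [0,2]
  #5 pop 4: in=⊤ → ⊤ (was ⊥); enqueue []
  #6 pop 0: in=⊤ → ⊤ (no change)
  #7 pop 2: in=⊤ → + (no change)

Fixpoint:
  val[0] = ⊤
  val[1] = ⊤
  val[2] = +
  val[3] = ⊤
  val[4] = ⊤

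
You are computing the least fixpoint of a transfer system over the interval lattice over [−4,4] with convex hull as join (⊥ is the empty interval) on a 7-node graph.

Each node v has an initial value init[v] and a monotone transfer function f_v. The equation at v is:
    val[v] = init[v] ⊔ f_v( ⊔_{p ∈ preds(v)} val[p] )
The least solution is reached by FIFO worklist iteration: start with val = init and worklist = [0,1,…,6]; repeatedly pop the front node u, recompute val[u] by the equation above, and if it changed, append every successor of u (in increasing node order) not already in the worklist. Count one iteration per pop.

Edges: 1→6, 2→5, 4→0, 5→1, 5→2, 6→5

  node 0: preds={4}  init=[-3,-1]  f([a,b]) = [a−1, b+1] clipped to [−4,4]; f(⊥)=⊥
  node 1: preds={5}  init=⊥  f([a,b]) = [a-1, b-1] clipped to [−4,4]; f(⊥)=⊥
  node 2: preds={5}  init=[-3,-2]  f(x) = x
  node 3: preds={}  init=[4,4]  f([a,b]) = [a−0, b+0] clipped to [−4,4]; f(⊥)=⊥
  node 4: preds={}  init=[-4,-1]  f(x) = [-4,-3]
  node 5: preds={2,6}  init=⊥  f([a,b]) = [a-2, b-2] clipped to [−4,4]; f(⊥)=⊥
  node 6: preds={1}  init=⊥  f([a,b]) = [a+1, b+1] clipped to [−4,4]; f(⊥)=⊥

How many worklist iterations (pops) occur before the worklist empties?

Worklist (11 pops):
  #1 pop 0: in=[-4,-1] → [-4,0] (was [-3,-1]); enqueue []
  #2 pop 1: in=⊥ → ⊥ (no change)
  #3 pop 2: in=⊥ → [-3,-2] (no change)
  #4 pop 3: in=⊥ → [4,4] (no change)
  #5 pop 4: in=⊥ → [-4,-1] (no change)
  #6 pop 5: in=[-3,-2] → [-4,-4] (was ⊥); enqueue [1,2]
  #7 pop 6: in=⊥ → ⊥ (no change)
  #8 pop 1: in=[-4,-4] → [-4,-4] (was ⊥); enqueue [6]
  #9 pop 2: in=[-4,-4] → [-4,-2] (was [-3,-2]); enqueue [5]
  #10 pop 6: in=[-4,-4] → [-3,-3] (was ⊥); enqueue []
  #11 pop 5: in=[-4,-2] → [-4,-4] (no change)

Fixpoint:
  val[0] = [-4,0]
  val[1] = [-4,-4]
  val[2] = [-4,-2]
  val[3] = [4,4]
  val[4] = [-4,-1]
  val[5] = [-4,-4]
  val[6] = [-3,-3]

11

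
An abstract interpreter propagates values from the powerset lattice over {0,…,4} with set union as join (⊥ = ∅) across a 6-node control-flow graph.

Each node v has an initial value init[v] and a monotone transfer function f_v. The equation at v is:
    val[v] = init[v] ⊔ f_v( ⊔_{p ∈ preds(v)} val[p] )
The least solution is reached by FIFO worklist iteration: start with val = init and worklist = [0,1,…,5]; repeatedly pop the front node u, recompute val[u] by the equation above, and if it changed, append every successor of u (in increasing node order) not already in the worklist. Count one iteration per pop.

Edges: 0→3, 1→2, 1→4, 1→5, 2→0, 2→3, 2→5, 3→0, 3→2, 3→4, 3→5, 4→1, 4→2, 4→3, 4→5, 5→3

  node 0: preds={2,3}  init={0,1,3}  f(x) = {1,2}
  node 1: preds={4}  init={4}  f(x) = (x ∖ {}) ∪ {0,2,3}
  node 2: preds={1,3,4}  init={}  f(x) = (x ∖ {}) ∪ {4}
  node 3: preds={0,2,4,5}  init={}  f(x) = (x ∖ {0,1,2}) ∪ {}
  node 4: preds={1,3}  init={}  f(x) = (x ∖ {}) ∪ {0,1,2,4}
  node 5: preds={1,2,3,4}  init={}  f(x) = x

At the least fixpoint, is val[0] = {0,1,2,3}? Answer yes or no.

Trace (14 dequeues):
  [1] u=0 | in {} | out {0,1,2,3} | prev {0,1,3} | push {}
  [2] u=1 | in {} | out {0,2,3,4} | prev {4} | push {}
  [3] u=2 | in {0,2,3,4} | out {0,2,3,4} | prev {} | push {0}
  [4] u=3 | in {0,1,2,3,4} | out {3,4} | prev {} | push {2}
  [5] u=4 | in {0,2,3,4} | out {0,1,2,3,4} | prev {} | push {1,3}
  [6] u=5 | in {0,1,2,3,4} | out {0,1,2,3,4} | prev {} | push {}
  [7] u=0 | in {0,2,3,4} | out {0,1,2,3} | ==
  [8] u=2 | in {0,1,2,3,4} | out {0,1,2,3,4} | prev {0,2,3,4} | push {0,5}
  [9] u=1 | in {0,1,2,3,4} | out {0,1,2,3,4} | prev {0,2,3,4} | push {2,4}
  [10] u=3 | in {0,1,2,3,4} | out {3,4} | ==
  [11] u=0 | in {0,1,2,3,4} | out {0,1,2,3} | ==
  [12] u=5 | in {0,1,2,3,4} | out {0,1,2,3,4} | ==
  [13] u=2 | in {0,1,2,3,4} | out {0,1,2,3,4} | ==
  [14] u=4 | in {0,1,2,3,4} | out {0,1,2,3,4} | ==

Converged values:
  [0] {0,1,2,3}
  [1] {0,1,2,3,4}
  [2] {0,1,2,3,4}
  [3] {3,4}
  [4] {0,1,2,3,4}
  [5] {0,1,2,3,4}

yes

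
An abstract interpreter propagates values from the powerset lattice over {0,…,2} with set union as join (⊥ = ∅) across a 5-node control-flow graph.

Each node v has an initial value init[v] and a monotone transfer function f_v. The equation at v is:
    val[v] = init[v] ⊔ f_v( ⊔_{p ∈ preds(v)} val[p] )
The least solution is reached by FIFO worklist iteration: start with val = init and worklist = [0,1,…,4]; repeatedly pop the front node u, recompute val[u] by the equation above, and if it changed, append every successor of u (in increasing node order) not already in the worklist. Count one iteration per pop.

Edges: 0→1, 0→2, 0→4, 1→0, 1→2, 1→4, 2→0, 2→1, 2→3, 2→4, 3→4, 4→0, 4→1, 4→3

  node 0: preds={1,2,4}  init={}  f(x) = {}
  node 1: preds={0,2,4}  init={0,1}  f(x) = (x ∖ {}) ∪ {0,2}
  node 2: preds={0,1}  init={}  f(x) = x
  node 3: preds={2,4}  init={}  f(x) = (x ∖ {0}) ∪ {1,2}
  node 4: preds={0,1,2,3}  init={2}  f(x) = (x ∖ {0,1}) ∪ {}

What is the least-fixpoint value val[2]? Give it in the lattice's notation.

{0,1,2}

Worklist (7 pops):
  #1 pop 0: in={0,1,2} → {} (no change)
  #2 pop 1: in={2} → {0,1,2} (was {0,1}); enqueue [0]
  #3 pop 2: in={0,1,2} → {0,1,2} (was {}); enqueue [1]
  #4 pop 3: in={0,1,2} → {1,2} (was {}); enqueue []
  #5 pop 4: in={0,1,2} → {2} (no change)
  #6 pop 0: in={0,1,2} → {} (no change)
  #7 pop 1: in={0,1,2} → {0,1,2} (no change)

Fixpoint:
  val[0] = {}
  val[1] = {0,1,2}
  val[2] = {0,1,2}
  val[3] = {1,2}
  val[4] = {2}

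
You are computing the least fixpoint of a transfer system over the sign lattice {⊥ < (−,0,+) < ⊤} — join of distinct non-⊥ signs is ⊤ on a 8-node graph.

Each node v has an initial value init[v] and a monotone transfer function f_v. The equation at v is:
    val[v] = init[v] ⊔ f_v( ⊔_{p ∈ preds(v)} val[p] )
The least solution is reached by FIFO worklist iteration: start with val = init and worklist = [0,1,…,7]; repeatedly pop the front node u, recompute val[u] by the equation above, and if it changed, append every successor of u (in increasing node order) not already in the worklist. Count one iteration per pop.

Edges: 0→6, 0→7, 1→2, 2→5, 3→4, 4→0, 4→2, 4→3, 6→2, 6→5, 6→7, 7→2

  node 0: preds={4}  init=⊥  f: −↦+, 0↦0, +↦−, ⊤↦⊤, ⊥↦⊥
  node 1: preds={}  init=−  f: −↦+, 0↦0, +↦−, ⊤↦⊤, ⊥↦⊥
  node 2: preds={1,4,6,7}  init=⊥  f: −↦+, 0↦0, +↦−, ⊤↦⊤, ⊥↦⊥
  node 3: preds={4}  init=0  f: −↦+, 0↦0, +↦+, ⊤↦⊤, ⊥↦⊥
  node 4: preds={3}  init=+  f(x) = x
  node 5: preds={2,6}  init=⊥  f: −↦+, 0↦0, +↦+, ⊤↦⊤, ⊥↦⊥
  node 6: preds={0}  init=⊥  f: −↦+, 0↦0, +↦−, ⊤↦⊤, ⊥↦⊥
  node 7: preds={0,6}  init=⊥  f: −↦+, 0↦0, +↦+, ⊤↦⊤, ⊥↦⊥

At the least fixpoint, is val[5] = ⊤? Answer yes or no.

yes

Trace (16 dequeues):
  [1] u=0 | in + | out − | prev ⊥ | push {}
  [2] u=1 | in ⊥ | out − | ==
  [3] u=2 | in ⊤ | out ⊤ | prev ⊥ | push {}
  [4] u=3 | in + | out ⊤ | prev 0 | push {}
  [5] u=4 | in ⊤ | out ⊤ | prev + | push {0,2,3}
  [6] u=5 | in ⊤ | out ⊤ | prev ⊥ | push {}
  [7] u=6 | in − | out + | prev ⊥ | push {5}
  [8] u=7 | in ⊤ | out ⊤ | prev ⊥ | push {}
  [9] u=0 | in ⊤ | out ⊤ | prev − | push {6,7}
  [10] u=2 | in ⊤ | out ⊤ | ==
  [11] u=3 | in ⊤ | out ⊤ | ==
  [12] u=5 | in ⊤ | out ⊤ | ==
  [13] u=6 | in ⊤ | out ⊤ | prev + | push {2,5}
  [14] u=7 | in ⊤ | out ⊤ | ==
  [15] u=2 | in ⊤ | out ⊤ | ==
  [16] u=5 | in ⊤ | out ⊤ | ==

Converged values:
  [0] ⊤
  [1] −
  [2] ⊤
  [3] ⊤
  [4] ⊤
  [5] ⊤
  [6] ⊤
  [7] ⊤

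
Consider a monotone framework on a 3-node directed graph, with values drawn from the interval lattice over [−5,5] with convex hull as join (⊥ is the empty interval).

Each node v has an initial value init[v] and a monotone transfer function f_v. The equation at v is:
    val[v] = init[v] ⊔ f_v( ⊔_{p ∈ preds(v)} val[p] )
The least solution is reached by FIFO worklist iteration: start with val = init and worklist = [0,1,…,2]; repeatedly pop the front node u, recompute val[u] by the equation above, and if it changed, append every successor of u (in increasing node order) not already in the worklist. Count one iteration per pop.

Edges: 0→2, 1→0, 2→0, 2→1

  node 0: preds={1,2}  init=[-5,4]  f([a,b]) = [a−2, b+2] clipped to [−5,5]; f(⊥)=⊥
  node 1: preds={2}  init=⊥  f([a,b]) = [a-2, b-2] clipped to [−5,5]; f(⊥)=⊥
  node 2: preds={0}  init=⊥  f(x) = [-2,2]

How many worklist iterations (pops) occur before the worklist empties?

6

Worklist (6 pops):
  #1 pop 0: in=⊥ → [-5,4] (no change)
  #2 pop 1: in=⊥ → ⊥ (no change)
  #3 pop 2: in=[-5,4] → [-2,2] (was ⊥); enqueue [0,1]
  #4 pop 0: in=[-2,2] → [-5,4] (no change)
  #5 pop 1: in=[-2,2] → [-4,0] (was ⊥); enqueue [0]
  #6 pop 0: in=[-4,2] → [-5,4] (no change)

Fixpoint:
  val[0] = [-5,4]
  val[1] = [-4,0]
  val[2] = [-2,2]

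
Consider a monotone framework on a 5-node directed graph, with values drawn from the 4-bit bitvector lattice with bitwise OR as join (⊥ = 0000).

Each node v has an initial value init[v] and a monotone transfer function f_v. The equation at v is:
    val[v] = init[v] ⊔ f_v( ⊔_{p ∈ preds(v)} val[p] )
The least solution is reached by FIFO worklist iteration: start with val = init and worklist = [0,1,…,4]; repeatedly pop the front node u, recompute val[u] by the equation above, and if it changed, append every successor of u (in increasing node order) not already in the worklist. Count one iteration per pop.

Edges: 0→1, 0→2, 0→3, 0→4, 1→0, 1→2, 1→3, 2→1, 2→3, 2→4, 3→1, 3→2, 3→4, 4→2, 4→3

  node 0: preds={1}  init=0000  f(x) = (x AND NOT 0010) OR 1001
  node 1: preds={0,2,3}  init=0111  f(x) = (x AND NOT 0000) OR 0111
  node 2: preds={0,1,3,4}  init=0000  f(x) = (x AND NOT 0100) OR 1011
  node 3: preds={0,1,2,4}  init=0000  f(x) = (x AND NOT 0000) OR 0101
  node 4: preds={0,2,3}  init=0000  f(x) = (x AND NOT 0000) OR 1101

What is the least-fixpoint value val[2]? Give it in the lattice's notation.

Iteration log — 9 steps:
  step 1. node 0  ⊔preds=0111  new=1101  old=0000  +wl: 
  step 2. node 1  ⊔preds=1101  new=1111  old=0111  +wl: 0
  step 3. node 2  ⊔preds=1111  new=1011  old=0000  +wl: 1
  step 4. node 3  ⊔preds=1111  new=1111  old=0000  +wl: 2
  step 5. node 4  ⊔preds=1111  new=1111  old=0000  +wl: 3
  step 6. node 0  ⊔preds=1111  new=1101  stable
  step 7. node 1  ⊔preds=1111  new=1111  stable
  step 8. node 2  ⊔preds=1111  new=1011  stable
  step 9. node 3  ⊔preds=1111  new=1111  stable

Least fixpoint reached:
  node 0: 1101
  node 1: 1111
  node 2: 1011
  node 3: 1111
  node 4: 1111

1011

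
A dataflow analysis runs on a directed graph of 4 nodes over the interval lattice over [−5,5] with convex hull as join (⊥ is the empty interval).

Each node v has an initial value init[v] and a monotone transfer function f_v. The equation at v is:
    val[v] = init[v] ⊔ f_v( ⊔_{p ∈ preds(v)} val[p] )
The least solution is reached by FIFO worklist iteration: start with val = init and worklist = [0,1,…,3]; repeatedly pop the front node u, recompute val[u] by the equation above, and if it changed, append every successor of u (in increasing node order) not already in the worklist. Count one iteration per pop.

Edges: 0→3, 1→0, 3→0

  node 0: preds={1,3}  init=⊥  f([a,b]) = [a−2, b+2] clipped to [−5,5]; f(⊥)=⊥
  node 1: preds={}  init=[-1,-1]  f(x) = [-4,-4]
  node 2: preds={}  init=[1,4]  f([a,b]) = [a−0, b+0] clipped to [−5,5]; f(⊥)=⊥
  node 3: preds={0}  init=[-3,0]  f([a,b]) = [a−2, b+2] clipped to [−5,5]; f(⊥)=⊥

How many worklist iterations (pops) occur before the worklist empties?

7

Worklist (7 pops):
  #1 pop 0: in=[-3,0] → [-5,2] (was ⊥); enqueue []
  #2 pop 1: in=⊥ → [-4,-1] (was [-1,-1]); enqueue [0]
  #3 pop 2: in=⊥ → [1,4] (no change)
  #4 pop 3: in=[-5,2] → [-5,4] (was [-3,0]); enqueue []
  #5 pop 0: in=[-5,4] → [-5,5] (was [-5,2]); enqueue [3]
  #6 pop 3: in=[-5,5] → [-5,5] (was [-5,4]); enqueue [0]
  #7 pop 0: in=[-5,5] → [-5,5] (no change)

Fixpoint:
  val[0] = [-5,5]
  val[1] = [-4,-1]
  val[2] = [1,4]
  val[3] = [-5,5]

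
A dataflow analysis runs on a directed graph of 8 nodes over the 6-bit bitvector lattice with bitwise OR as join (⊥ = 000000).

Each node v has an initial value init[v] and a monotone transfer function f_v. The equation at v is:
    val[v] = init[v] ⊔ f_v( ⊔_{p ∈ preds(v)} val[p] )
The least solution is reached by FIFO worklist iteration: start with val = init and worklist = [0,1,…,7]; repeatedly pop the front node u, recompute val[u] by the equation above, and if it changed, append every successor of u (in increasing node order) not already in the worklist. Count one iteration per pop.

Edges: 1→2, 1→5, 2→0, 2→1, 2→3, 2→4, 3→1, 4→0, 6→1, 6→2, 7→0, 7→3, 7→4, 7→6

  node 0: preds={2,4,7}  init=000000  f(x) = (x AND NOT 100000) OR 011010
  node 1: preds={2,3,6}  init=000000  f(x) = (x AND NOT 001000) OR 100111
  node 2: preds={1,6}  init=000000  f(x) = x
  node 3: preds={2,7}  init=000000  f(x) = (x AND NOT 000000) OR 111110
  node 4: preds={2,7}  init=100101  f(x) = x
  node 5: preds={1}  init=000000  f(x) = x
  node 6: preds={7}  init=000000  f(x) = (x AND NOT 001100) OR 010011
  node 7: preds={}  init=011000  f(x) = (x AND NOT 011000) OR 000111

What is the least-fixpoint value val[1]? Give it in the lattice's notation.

110111

Trace (17 dequeues):
  [1] u=0 | in 111101 | out 011111 | prev 000000 | push {}
  [2] u=1 | in 000000 | out 100111 | prev 000000 | push {}
  [3] u=2 | in 100111 | out 100111 | prev 000000 | push {0,1}
  [4] u=3 | in 111111 | out 111111 | prev 000000 | push {}
  [5] u=4 | in 111111 | out 111111 | prev 100101 | push {}
  [6] u=5 | in 100111 | out 100111 | prev 000000 | push {}
  [7] u=6 | in 011000 | out 010011 | prev 000000 | push {2}
  [8] u=7 | in 000000 | out 011111 | prev 011000 | push {3,4,6}
  [9] u=0 | in 111111 | out 011111 | ==
  [10] u=1 | in 111111 | out 110111 | prev 100111 | push {5}
  [11] u=2 | in 110111 | out 110111 | prev 100111 | push {0,1}
  [12] u=3 | in 111111 | out 111111 | ==
  [13] u=4 | in 111111 | out 111111 | ==
  [14] u=6 | in 011111 | out 010011 | ==
  [15] u=5 | in 110111 | out 110111 | prev 100111 | push {}
  [16] u=0 | in 111111 | out 011111 | ==
  [17] u=1 | in 111111 | out 110111 | ==

Converged values:
  [0] 011111
  [1] 110111
  [2] 110111
  [3] 111111
  [4] 111111
  [5] 110111
  [6] 010011
  [7] 011111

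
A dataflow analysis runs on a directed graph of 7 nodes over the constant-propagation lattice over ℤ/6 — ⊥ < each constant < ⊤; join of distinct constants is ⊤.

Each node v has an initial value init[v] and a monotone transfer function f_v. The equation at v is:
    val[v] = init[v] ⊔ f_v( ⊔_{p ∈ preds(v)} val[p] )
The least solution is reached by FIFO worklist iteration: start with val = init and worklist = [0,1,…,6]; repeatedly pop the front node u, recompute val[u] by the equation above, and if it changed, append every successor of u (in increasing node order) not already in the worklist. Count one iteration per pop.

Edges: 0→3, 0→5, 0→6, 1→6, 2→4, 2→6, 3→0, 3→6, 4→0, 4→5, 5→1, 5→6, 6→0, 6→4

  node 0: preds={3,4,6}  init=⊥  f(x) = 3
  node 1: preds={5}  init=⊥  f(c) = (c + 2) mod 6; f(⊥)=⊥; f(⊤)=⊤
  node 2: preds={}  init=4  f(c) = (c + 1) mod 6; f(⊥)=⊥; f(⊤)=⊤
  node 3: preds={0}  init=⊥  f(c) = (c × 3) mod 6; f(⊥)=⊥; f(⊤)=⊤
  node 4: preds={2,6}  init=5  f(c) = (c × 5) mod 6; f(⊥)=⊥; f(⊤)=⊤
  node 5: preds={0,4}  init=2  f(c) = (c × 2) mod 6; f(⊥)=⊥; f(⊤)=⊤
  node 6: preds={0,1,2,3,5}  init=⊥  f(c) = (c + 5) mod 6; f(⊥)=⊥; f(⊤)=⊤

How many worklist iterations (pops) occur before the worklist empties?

11

Iteration log — 11 steps:
  step 1. node 0  ⊔preds=5  new=3  old=⊥  +wl: 
  step 2. node 1  ⊔preds=2  new=4  old=⊥  +wl: 
  step 3. node 2  ⊔preds=⊥  new=4  stable
  step 4. node 3  ⊔preds=3  new=3  old=⊥  +wl: 0
  step 5. node 4  ⊔preds=4  new=⊤  old=5  +wl: 
  step 6. node 5  ⊔preds=⊤  new=⊤  old=2  +wl: 1
  step 7. node 6  ⊔preds=⊤  new=⊤  old=⊥  +wl: 4
  step 8. node 0  ⊔preds=⊤  new=3  stable
  step 9. node 1  ⊔preds=⊤  new=⊤  old=4  +wl: 6
  step 10. node 4  ⊔preds=⊤  new=⊤  stable
  step 11. node 6  ⊔preds=⊤  new=⊤  stable

Least fixpoint reached:
  node 0: 3
  node 1: ⊤
  node 2: 4
  node 3: 3
  node 4: ⊤
  node 5: ⊤
  node 6: ⊤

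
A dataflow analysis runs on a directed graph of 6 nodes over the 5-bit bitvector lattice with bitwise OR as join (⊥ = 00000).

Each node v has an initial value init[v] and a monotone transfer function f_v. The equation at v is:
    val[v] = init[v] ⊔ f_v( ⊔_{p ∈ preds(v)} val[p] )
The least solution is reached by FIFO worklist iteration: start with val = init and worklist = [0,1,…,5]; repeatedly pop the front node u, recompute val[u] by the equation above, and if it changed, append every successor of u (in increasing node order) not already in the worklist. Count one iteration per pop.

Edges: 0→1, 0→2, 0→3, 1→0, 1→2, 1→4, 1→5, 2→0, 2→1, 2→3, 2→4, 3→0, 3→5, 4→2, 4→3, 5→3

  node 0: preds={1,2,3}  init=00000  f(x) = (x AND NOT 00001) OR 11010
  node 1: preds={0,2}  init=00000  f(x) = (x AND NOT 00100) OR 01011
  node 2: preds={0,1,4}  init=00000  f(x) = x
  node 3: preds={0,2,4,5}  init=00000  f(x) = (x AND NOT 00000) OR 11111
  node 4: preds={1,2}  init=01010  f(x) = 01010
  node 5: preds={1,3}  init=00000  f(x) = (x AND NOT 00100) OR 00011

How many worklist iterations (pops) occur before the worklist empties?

14

Trace (14 dequeues):
  [1] u=0 | in 00000 | out 11010 | prev 00000 | push {}
  [2] u=1 | in 11010 | out 11011 | prev 00000 | push {0}
  [3] u=2 | in 11011 | out 11011 | prev 00000 | push {1}
  [4] u=3 | in 11011 | out 11111 | prev 00000 | push {}
  [5] u=4 | in 11011 | out 01010 | ==
  [6] u=5 | in 11111 | out 11011 | prev 00000 | push {3}
  [7] u=0 | in 11111 | out 11110 | prev 11010 | push {2}
  [8] u=1 | in 11111 | out 11011 | ==
  [9] u=3 | in 11111 | out 11111 | ==
  [10] u=2 | in 11111 | out 11111 | prev 11011 | push {0,1,3,4}
  [11] u=0 | in 11111 | out 11110 | ==
  [12] u=1 | in 11111 | out 11011 | ==
  [13] u=3 | in 11111 | out 11111 | ==
  [14] u=4 | in 11111 | out 01010 | ==

Converged values:
  [0] 11110
  [1] 11011
  [2] 11111
  [3] 11111
  [4] 01010
  [5] 11011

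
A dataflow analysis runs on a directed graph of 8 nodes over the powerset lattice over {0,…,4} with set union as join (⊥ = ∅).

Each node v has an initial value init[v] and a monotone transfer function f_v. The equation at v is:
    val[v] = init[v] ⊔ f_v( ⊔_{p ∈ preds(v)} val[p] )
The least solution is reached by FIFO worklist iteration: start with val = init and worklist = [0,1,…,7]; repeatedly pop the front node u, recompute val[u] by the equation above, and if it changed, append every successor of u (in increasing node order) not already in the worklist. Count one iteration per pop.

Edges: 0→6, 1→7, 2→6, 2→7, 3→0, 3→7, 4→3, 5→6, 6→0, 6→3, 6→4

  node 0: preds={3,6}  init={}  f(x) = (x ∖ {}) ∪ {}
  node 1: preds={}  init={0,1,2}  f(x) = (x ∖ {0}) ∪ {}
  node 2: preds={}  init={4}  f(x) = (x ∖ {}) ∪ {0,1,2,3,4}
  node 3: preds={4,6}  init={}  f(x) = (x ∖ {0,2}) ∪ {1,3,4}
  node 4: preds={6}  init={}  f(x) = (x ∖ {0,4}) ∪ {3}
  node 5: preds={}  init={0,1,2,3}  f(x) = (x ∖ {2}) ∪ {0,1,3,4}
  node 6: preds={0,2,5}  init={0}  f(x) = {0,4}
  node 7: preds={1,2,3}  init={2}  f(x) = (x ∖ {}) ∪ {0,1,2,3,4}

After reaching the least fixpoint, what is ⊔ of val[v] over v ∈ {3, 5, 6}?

Trace (12 dequeues):
  [1] u=0 | in {0} | out {0} | prev {} | push {}
  [2] u=1 | in {} | out {0,1,2} | ==
  [3] u=2 | in {} | out {0,1,2,3,4} | prev {4} | push {}
  [4] u=3 | in {0} | out {1,3,4} | prev {} | push {0}
  [5] u=4 | in {0} | out {3} | prev {} | push {3}
  [6] u=5 | in {} | out {0,1,2,3,4} | prev {0,1,2,3} | push {}
  [7] u=6 | in {0,1,2,3,4} | out {0,4} | prev {0} | push {4}
  [8] u=7 | in {0,1,2,3,4} | out {0,1,2,3,4} | prev {2} | push {}
  [9] u=0 | in {0,1,3,4} | out {0,1,3,4} | prev {0} | push {6}
  [10] u=3 | in {0,3,4} | out {1,3,4} | ==
  [11] u=4 | in {0,4} | out {3} | ==
  [12] u=6 | in {0,1,2,3,4} | out {0,4} | ==

Converged values:
  [0] {0,1,3,4}
  [1] {0,1,2}
  [2] {0,1,2,3,4}
  [3] {1,3,4}
  [4] {3}
  [5] {0,1,2,3,4}
  [6] {0,4}
  [7] {0,1,2,3,4}

{0,1,2,3,4}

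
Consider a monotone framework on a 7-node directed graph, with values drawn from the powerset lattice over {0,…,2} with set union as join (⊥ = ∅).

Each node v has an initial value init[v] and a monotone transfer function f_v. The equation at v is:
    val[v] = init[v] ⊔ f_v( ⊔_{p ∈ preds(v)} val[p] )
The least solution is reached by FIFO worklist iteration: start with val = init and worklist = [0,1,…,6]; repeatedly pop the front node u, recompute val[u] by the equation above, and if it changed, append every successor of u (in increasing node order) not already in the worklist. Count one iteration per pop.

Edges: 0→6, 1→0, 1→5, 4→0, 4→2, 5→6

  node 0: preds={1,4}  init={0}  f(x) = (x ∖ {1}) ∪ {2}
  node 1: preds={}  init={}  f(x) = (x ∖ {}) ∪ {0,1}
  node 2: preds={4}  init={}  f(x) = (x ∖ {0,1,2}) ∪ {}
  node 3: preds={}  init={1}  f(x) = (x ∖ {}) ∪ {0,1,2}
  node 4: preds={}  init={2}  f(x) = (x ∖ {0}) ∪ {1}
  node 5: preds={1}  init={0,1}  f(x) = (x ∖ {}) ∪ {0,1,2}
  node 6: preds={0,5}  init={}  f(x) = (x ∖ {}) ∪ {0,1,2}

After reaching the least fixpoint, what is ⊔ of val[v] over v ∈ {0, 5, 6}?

Iteration log — 9 steps:
  step 1. node 0  ⊔preds={2}  new={0,2}  old={0}  +wl: 
  step 2. node 1  ⊔preds={}  new={0,1}  old={}  +wl: 0
  step 3. node 2  ⊔preds={2}  new={}  stable
  step 4. node 3  ⊔preds={}  new={0,1,2}  old={1}  +wl: 
  step 5. node 4  ⊔preds={}  new={1,2}  old={2}  +wl: 2
  step 6. node 5  ⊔preds={0,1}  new={0,1,2}  old={0,1}  +wl: 
  step 7. node 6  ⊔preds={0,1,2}  new={0,1,2}  old={}  +wl: 
  step 8. node 0  ⊔preds={0,1,2}  new={0,2}  stable
  step 9. node 2  ⊔preds={1,2}  new={}  stable

Least fixpoint reached:
  node 0: {0,2}
  node 1: {0,1}
  node 2: {}
  node 3: {0,1,2}
  node 4: {1,2}
  node 5: {0,1,2}
  node 6: {0,1,2}

{0,1,2}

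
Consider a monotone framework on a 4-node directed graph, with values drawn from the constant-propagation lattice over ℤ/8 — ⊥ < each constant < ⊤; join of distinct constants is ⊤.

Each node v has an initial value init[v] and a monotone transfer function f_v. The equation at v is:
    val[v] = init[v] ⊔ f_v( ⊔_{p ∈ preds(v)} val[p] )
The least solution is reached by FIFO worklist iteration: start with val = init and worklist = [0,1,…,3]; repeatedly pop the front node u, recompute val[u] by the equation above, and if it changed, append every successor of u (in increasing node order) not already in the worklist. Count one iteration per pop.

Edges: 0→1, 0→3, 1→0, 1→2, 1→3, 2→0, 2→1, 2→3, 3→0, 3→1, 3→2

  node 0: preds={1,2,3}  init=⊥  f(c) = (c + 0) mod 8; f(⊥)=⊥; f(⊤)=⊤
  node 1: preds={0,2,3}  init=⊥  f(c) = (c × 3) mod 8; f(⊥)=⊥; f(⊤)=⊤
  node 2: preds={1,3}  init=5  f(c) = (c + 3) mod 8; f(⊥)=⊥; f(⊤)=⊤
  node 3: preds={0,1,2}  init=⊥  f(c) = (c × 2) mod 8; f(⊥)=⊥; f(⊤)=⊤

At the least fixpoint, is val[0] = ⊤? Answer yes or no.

Trace (9 dequeues):
  [1] u=0 | in 5 | out 5 | prev ⊥ | push {}
  [2] u=1 | in 5 | out 7 | prev ⊥ | push {0}
  [3] u=2 | in 7 | out ⊤ | prev 5 | push {1}
  [4] u=3 | in ⊤ | out ⊤ | prev ⊥ | push {2}
  [5] u=0 | in ⊤ | out ⊤ | prev 5 | push {3}
  [6] u=1 | in ⊤ | out ⊤ | prev 7 | push {0}
  [7] u=2 | in ⊤ | out ⊤ | ==
  [8] u=3 | in ⊤ | out ⊤ | ==
  [9] u=0 | in ⊤ | out ⊤ | ==

Converged values:
  [0] ⊤
  [1] ⊤
  [2] ⊤
  [3] ⊤

yes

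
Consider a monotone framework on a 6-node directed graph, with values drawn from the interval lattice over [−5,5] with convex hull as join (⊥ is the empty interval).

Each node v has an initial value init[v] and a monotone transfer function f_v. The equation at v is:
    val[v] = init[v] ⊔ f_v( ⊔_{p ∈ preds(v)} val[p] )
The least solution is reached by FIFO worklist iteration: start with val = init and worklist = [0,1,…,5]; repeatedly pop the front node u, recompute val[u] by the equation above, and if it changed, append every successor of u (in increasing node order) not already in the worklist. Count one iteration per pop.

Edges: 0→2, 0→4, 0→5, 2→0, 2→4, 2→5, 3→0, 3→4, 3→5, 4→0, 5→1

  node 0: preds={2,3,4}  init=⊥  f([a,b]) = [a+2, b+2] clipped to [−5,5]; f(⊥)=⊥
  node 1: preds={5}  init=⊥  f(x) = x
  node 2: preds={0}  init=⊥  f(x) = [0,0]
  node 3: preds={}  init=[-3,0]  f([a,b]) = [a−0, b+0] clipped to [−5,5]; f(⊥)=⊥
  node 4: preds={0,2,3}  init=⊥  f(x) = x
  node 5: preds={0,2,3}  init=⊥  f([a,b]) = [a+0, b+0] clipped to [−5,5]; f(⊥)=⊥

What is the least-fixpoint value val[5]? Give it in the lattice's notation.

Iteration log — 18 steps:
  step 1. node 0  ⊔preds=[-3,0]  new=[-1,2]  old=⊥  +wl: 
  step 2. node 1  ⊔preds=⊥  new=⊥  stable
  step 3. node 2  ⊔preds=[-1,2]  new=[0,0]  old=⊥  +wl: 0
  step 4. node 3  ⊔preds=⊥  new=[-3,0]  stable
  step 5. node 4  ⊔preds=[-3,2]  new=[-3,2]  old=⊥  +wl: 
  step 6. node 5  ⊔preds=[-3,2]  new=[-3,2]  old=⊥  +wl: 1
  step 7. node 0  ⊔preds=[-3,2]  new=[-1,4]  old=[-1,2]  +wl: 2,4,5
  step 8. node 1  ⊔preds=[-3,2]  new=[-3,2]  old=⊥  +wl: 
  step 9. node 2  ⊔preds=[-1,4]  new=[0,0]  stable
  step 10. node 4  ⊔preds=[-3,4]  new=[-3,4]  old=[-3,2]  +wl: 0
  step 11. node 5  ⊔preds=[-3,4]  new=[-3,4]  old=[-3,2]  +wl: 1
  step 12. node 0  ⊔preds=[-3,4]  new=[-1,5]  old=[-1,4]  +wl: 2,4,5
  step 13. node 1  ⊔preds=[-3,4]  new=[-3,4]  old=[-3,2]  +wl: 
  step 14. node 2  ⊔preds=[-1,5]  new=[0,0]  stable
  step 15. node 4  ⊔preds=[-3,5]  new=[-3,5]  old=[-3,4]  +wl: 0
  step 16. node 5  ⊔preds=[-3,5]  new=[-3,5]  old=[-3,4]  +wl: 1
  step 17. node 0  ⊔preds=[-3,5]  new=[-1,5]  stable
  step 18. node 1  ⊔preds=[-3,5]  new=[-3,5]  old=[-3,4]  +wl: 

Least fixpoint reached:
  node 0: [-1,5]
  node 1: [-3,5]
  node 2: [0,0]
  node 3: [-3,0]
  node 4: [-3,5]
  node 5: [-3,5]

[-3,5]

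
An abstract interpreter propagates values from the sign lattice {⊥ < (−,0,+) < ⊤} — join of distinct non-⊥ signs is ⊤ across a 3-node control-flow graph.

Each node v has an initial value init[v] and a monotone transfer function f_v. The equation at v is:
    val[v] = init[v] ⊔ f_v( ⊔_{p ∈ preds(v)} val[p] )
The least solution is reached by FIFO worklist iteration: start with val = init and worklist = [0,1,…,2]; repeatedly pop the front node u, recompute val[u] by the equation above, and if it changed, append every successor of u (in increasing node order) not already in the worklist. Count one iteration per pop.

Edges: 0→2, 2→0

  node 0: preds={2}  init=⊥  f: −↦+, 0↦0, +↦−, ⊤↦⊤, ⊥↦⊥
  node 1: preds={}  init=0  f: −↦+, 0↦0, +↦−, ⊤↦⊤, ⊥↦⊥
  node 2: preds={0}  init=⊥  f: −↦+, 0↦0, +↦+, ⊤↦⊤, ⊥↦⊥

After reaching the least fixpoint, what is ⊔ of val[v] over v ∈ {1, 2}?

0

Iteration log — 3 steps:
  step 1. node 0  ⊔preds=⊥  new=⊥  stable
  step 2. node 1  ⊔preds=⊥  new=0  stable
  step 3. node 2  ⊔preds=⊥  new=⊥  stable

Least fixpoint reached:
  node 0: ⊥
  node 1: 0
  node 2: ⊥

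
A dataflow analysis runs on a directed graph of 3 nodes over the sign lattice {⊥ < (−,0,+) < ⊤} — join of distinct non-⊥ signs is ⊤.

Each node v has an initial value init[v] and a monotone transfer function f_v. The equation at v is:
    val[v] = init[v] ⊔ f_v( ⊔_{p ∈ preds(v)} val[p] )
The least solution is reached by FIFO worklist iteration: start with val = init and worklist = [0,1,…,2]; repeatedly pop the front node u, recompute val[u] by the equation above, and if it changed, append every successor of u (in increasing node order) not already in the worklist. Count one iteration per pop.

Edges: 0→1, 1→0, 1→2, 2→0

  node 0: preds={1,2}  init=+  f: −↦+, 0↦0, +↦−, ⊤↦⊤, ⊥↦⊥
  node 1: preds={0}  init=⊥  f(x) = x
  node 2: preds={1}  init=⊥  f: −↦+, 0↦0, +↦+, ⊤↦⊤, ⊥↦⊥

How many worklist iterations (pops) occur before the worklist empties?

8

Worklist (8 pops):
  #1 pop 0: in=⊥ → + (no change)
  #2 pop 1: in=+ → + (was ⊥); enqueue [0]
  #3 pop 2: in=+ → + (was ⊥); enqueue []
  #4 pop 0: in=+ → ⊤ (was +); enqueue [1]
  #5 pop 1: in=⊤ → ⊤ (was +); enqueue [0,2]
  #6 pop 0: in=⊤ → ⊤ (no change)
  #7 pop 2: in=⊤ → ⊤ (was +); enqueue [0]
  #8 pop 0: in=⊤ → ⊤ (no change)

Fixpoint:
  val[0] = ⊤
  val[1] = ⊤
  val[2] = ⊤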